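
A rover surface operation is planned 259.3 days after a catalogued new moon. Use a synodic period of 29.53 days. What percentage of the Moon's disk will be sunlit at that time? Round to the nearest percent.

40%

259.3 d spans 8 complete synodic months (8 × 29.53 = 236.24 d) plus 23.06 d.
Elongation θ = 360° × 23.06/29.53 ≈ 281.1°.
Illuminated fraction = (1 − cos 281.1°)/2 = (1 − 0.193)/2 ≈ 0.404, so 40%.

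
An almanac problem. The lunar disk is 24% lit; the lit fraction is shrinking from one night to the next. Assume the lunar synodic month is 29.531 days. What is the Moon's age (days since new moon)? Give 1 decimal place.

Invert f = (1 − cos θ)/2 to get cos θ = 1 − 2(0.24) = 0.520, hence θ₀ = arccos 0.520 = 58.7°.
A waning Moon lies in 180°–360°, so θ = 360° − 58.7° = 301.3°.
At 360°/29.531 d per day, 301.3° corresponds to 24.72 days.

24.7 days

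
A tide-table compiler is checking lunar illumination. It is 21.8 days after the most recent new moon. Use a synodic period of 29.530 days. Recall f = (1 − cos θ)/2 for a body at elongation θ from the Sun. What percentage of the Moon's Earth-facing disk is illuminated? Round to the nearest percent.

Phase angle: θ = 360°·(21.8 d)/(29.530 d) = 265.8°.
cos 265.8° = (-0.074), so f = (1 − (-0.074))/2 = 0.537, so 54%.

54%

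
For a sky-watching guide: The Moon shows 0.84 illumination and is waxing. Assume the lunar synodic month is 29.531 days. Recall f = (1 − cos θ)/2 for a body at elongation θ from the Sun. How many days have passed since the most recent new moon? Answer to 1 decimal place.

10.9 days

cos θ = 1 − 2f = -0.680, giving a principal value of 132.8°.
Before full moon the principal value applies: θ = 132.8°.
At 360°/29.531 d per day, 132.8° corresponds to 10.90 days.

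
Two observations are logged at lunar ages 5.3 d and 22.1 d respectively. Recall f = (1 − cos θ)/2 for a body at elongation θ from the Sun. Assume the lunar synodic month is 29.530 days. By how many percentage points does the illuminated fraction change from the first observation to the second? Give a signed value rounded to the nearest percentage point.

θ₁ = 360° × 5.3/29.530 = 64.6°, f₁ = (1 − cos θ₁)/2 = 0.286.
θ₂ = 360° × 22.1/29.530 = 269.4°, f₂ = (1 − cos θ₂)/2 = 0.505.
Change = f₂ − f₁ = +0.219 → +22 percentage points.

+22 pp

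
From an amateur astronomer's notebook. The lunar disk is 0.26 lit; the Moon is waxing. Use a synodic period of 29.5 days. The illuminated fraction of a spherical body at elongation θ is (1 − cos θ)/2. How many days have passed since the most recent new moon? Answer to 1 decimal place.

5.0 days

Invert f = (1 − cos θ)/2 to get cos θ = 1 − 2(0.26) = 0.480, hence θ₀ = arccos 0.480 = 61.3°.
Before full moon the principal value applies: θ = 61.3°.
That fraction of the synodic month is 61.3/360 × 29.5 d ≈ 5.02 d.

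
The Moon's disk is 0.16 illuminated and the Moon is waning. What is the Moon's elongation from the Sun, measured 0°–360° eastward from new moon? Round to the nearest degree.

313°

From f = (1 − cos θ)/2: cos θ = 1 − 2×0.16 = 0.680; arccos → 47.2°.
A waning Moon lies in 180°–360°, so θ = 360° − 47.2° = 312.8°.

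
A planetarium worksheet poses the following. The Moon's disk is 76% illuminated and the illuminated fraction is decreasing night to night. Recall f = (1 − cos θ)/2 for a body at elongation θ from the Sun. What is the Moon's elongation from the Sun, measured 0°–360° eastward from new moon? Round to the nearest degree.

Invert f = (1 − cos θ)/2 to get cos θ = 1 − 2(0.76) = -0.520, hence θ₀ = arccos -0.520 = 121.3°.
Since the Moon is past full (waning), take the reflex angle: θ = 360° − 121.3° = 238.7°.

239°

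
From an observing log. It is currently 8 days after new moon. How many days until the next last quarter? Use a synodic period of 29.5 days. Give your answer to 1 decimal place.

14.1 days

Last quarter is 0.75 of the way through the cycle: age 0.75 × 29.5 = 22.125 d.
That is 22.125 − 8 = 14.125 days ahead.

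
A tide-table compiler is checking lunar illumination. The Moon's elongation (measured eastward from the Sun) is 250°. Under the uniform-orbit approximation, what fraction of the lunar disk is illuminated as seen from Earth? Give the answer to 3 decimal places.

cos 250° = (-0.342), so f = (1 − (-0.342))/2 = 0.671.

0.671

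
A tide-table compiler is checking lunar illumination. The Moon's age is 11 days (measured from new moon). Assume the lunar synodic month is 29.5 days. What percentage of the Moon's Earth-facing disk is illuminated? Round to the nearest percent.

The Moon has covered 11/29.5 of its cycle, so θ ≈ 360° × 11/29.5 = 134.2°.
Illuminated fraction = (1 − cos 134.2°)/2 = (1 − (-0.698))/2 ≈ 0.849, so 85%.

85%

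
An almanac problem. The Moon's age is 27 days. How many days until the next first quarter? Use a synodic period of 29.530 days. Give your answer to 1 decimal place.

First quarter is 0.25 of the way through the cycle: age 0.25 × 29.530 = 7.383 d.
This lunation's first quarter (7.383 d) has passed, so add one period: 36.913 − 27 = 9.913 days.

9.9 days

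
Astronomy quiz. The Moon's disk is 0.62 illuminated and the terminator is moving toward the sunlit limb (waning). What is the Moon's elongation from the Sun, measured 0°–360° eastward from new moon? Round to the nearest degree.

256°

cos θ = 1 − 2f = -0.240, giving a principal value of 103.9°.
Since the Moon is past full (waning), take the reflex angle: θ = 360° − 103.9° = 256.1°.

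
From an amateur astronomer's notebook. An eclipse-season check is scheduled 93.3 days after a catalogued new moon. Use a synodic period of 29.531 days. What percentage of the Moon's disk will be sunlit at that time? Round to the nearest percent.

93.3/29.531 = 3.159 lunations, so 3 complete cycles and 4.71 d into the next.
Phase angle: θ = 360°·(4.71 d)/(29.531 d) = 57.4°.
cos 57.4° = 0.539, so f = (1 − 0.539)/2 = 0.230, so 23%.

23%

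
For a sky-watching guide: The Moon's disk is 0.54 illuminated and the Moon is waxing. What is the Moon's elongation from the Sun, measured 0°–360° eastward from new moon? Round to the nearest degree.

From f = (1 − cos θ)/2: cos θ = 1 − 2×0.54 = -0.080; arccos → 94.6°.
Waxing ⇒ before full, so θ = 94.6°.

95°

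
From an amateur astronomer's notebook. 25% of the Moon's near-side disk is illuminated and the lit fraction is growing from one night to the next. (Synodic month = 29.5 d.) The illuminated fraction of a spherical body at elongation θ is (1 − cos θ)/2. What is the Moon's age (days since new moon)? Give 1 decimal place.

4.9 days

From f = (1 − cos θ)/2: cos θ = 1 − 2×0.25 = 0.500; arccos → 60.0°.
Waxing ⇒ before full, so θ = 60.0°.
That fraction of the synodic month is 60.0/360 × 29.5 d ≈ 4.92 d.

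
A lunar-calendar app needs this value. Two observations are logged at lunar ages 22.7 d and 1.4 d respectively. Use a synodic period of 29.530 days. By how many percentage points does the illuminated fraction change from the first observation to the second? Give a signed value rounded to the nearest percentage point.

-42 pp

First observation: θ = 360°·22.7/29.530 = 276.7°, so f = 0.441.
Second observation: θ = 17.1°, f = 0.022.
Δf = 0.022 − 0.441 = -0.419, i.e. -42 pp.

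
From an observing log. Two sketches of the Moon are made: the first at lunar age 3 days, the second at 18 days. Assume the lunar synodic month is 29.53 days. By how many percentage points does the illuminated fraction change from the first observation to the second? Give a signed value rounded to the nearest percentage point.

θ₁ = 360° × 3/29.53 = 36.6°, f₁ = (1 − cos θ₁)/2 = 0.098.
θ₂ = 360° × 18/29.53 = 219.4°, f₂ = (1 − cos θ₂)/2 = 0.886.
Change = f₂ − f₁ = +0.788 → +79 percentage points.

+79 pp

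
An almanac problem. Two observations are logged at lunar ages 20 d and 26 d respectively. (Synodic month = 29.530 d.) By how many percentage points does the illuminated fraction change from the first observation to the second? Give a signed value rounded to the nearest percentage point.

-59 percentage points

First observation: θ = 360°·20/29.530 = 243.8°, so f = 0.721.
Second observation: θ = 317.0°, f = 0.135.
Δf = 0.135 − 0.721 = -0.586, i.e. -59 pp.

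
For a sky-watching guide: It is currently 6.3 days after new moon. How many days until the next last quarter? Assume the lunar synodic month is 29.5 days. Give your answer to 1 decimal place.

Last quarter occurs at elongation 270°, i.e. at age 29.5 × 270/360 = 22.125 d.
That is 22.125 − 6.3 = 15.825 days ahead.

15.8 days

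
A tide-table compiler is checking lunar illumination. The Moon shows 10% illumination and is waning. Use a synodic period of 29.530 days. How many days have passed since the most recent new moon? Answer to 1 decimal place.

26.5 days

From f = (1 − cos θ)/2: cos θ = 1 − 2×0.10 = 0.800; arccos → 36.9°.
A waning Moon lies in 180°–360°, so θ = 360° − 36.9° = 323.1°.
Age = 29.530 × 323.1°/360° ≈ 26.51 days.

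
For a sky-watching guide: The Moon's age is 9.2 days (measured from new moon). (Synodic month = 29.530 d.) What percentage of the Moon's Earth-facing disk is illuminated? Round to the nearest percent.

69%

Phase angle: θ = 360°·(9.2 d)/(29.530 d) = 112.2°.
cos 112.2° = (-0.377), so f = (1 − (-0.377))/2 = 0.689, so 69%.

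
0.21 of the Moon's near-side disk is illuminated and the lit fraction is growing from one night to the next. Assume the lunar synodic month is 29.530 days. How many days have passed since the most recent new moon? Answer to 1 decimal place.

From f = (1 − cos θ)/2: cos θ = 1 − 2×0.21 = 0.580; arccos → 54.5°.
Before full moon the principal value applies: θ = 54.5°.
At 360°/29.530 d per day, 54.5° corresponds to 4.47 days.

4.5 days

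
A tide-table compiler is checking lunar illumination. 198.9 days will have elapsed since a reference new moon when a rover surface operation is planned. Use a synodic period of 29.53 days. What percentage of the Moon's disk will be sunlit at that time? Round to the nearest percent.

55%

Reduce mod P: 198.9 − 6×29.53 = 21.72 d into the current lunation.
Phase angle: θ = 360°·(21.72 d)/(29.53 d) = 264.8°.
With cos θ = (-0.091), the lit fraction is (1 − (-0.091))/2 ≈ 0.545, so 55%.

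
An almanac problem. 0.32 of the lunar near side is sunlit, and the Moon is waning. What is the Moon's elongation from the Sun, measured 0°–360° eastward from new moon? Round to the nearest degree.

Invert f = (1 − cos θ)/2 to get cos θ = 1 − 2(0.32) = 0.360, hence θ₀ = arccos 0.360 = 68.9°.
Waning ⇒ past full, so θ = 360° − 68.9° = 291.1°.

291°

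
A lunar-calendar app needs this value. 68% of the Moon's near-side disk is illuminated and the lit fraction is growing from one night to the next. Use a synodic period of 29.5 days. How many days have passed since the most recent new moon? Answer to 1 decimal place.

9.1 days

Invert f = (1 − cos θ)/2 to get cos θ = 1 − 2(0.68) = -0.360, hence θ₀ = arccos -0.360 = 111.1°.
Before full moon the principal value applies: θ = 111.1°.
At 360°/29.5 d per day, 111.1° corresponds to 9.10 days.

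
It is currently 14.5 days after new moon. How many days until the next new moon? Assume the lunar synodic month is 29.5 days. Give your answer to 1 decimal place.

One full lunation from the last new moon is 29.5 d; remaining = 29.5 − 14.5 = 15.000 d.

15.0 days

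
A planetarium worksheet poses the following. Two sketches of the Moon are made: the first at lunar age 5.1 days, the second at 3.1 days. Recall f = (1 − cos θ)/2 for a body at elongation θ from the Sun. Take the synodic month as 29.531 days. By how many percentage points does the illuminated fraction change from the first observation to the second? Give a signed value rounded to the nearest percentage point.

-16 pp

θ₁ = 360° × 5.1/29.531 = 62.2°, f₁ = (1 − cos θ₁)/2 = 0.267.
θ₂ = 360° × 3.1/29.531 = 37.8°, f₂ = (1 − cos θ₂)/2 = 0.105.
Change = f₂ − f₁ = -0.162 → -16 percentage points.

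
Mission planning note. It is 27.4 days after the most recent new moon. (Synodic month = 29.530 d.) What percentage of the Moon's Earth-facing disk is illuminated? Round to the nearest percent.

5%

The Moon has covered 27.4/29.530 of its cycle, so θ ≈ 360° × 27.4/29.530 = 334.0°.
Illuminated fraction = (1 − cos 334.0°)/2 = (1 − 0.899)/2 ≈ 0.050, so 5%.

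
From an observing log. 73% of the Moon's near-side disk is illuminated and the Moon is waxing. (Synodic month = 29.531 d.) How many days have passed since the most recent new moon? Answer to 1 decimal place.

cos θ = 1 − 2f = -0.460, giving a principal value of 117.4°.
Waxing ⇒ before full, so θ = 117.4°.
Age = 29.531 × 117.4°/360° ≈ 9.63 days.

9.6 days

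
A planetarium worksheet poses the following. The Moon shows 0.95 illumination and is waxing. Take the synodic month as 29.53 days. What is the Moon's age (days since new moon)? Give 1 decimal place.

Invert f = (1 − cos θ)/2 to get cos θ = 1 − 2(0.95) = -0.900, hence θ₀ = arccos -0.900 = 154.2°.
The Moon is waxing (0°–180°), so θ = 154.2° directly.
At 360°/29.53 d per day, 154.2° corresponds to 12.65 days.

12.6 days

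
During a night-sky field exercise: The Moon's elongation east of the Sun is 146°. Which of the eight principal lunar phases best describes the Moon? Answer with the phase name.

waxing gibbous

The waxing gibbous sector spans roughly 112°–158°; 146° falls inside it.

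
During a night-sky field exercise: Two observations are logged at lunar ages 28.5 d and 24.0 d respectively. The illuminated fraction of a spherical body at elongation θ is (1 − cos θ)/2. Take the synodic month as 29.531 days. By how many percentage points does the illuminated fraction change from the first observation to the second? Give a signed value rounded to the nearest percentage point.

+30 pp

First observation: θ = 360°·28.5/29.531 = 347.4°, so f = 0.012.
Second observation: θ = 292.6°, f = 0.308.
Δf = 0.308 − 0.012 = +0.296, i.e. +30 pp.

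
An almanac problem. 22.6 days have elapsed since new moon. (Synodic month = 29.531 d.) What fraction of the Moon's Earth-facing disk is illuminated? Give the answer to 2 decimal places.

Elongation θ = 360° × 22.6/29.531 ≈ 275.5°.
Illuminated fraction = (1 − cos 275.5°)/2 = (1 − 0.096)/2 ≈ 0.452.

0.45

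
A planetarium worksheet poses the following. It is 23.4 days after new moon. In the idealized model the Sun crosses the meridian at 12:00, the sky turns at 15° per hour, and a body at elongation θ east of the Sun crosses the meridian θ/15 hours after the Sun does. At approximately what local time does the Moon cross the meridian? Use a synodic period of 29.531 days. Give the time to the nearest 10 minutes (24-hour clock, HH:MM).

Phase angle: θ = 360°·(23.4 d)/(29.531 d) = 285.3°.
The Moon trails the Sun by θ/15 = 285.3/15 ≈ 19.02 hours.
12:00 + 19.017 h ≈ 07:01 → 07:00 to the nearest ten minutes.

07:00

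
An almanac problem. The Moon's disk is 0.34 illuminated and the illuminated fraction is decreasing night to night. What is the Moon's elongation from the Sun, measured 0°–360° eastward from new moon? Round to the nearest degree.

Invert f = (1 − cos θ)/2 to get cos θ = 1 − 2(0.34) = 0.320, hence θ₀ = arccos 0.320 = 71.3°.
Waning ⇒ past full, so θ = 360° − 71.3° = 288.7°.

289°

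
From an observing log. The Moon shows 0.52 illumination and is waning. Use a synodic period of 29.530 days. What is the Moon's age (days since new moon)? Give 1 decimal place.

22.0 days

Invert f = (1 − cos θ)/2 to get cos θ = 1 − 2(0.52) = -0.040, hence θ₀ = arccos -0.040 = 92.3°.
Waning ⇒ past full, so θ = 360° − 92.3° = 267.7°.
Age = 29.530 × 267.7°/360° ≈ 21.96 days.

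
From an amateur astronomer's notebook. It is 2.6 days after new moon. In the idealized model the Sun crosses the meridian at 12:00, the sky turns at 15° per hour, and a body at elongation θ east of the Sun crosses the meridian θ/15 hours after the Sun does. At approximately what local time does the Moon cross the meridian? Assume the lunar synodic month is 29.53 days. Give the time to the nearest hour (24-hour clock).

14:00

Elongation θ = 360° × 2.6/29.53 ≈ 31.7°.
The Moon trails the Sun by θ/15 = 31.7/15 ≈ 2.11 hours.
12:00 + 2.11 h ≈ 14:07 → 14:00 to the nearest hour.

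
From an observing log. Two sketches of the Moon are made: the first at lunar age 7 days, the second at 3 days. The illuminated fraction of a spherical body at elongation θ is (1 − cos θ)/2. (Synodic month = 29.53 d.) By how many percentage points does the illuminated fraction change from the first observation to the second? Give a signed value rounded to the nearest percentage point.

First observation: θ = 360°·7/29.53 = 85.3°, so f = 0.459.
Second observation: θ = 36.6°, f = 0.098.
Δf = 0.098 − 0.459 = -0.361, i.e. -36 pp.

-36 percentage points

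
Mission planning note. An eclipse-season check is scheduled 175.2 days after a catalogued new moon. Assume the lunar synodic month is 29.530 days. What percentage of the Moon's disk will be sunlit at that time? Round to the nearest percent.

4%

Reduce mod P: 175.2 − 5×29.530 = 27.55 d into the current lunation.
Phase angle: θ = 360°·(27.55 d)/(29.530 d) = 335.9°.
cos 335.9° = 0.913, so f = (1 − 0.913)/2 = 0.044, so 4%.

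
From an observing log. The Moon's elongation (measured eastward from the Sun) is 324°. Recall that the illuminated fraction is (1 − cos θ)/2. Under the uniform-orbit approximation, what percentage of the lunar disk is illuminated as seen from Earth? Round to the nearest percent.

cos 324° = 0.809, so f = (1 − 0.809)/2 = 0.095, i.e. 10%.

10%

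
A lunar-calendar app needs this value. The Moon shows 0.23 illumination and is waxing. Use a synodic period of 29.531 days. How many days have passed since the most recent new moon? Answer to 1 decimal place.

From f = (1 − cos θ)/2: cos θ = 1 − 2×0.23 = 0.540; arccos → 57.3°.
Before full moon the principal value applies: θ = 57.3°.
That fraction of the synodic month is 57.3/360 × 29.531 d ≈ 4.70 d.

4.7 days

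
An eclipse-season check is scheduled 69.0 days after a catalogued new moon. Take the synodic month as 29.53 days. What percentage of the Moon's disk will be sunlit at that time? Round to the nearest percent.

76%

Reduce mod P: 69.0 − 2×29.53 = 9.94 d into the current lunation.
The Moon has covered 9.94/29.53 of its cycle, so θ ≈ 360° × 9.94/29.53 = 121.2°.
With cos θ = (-0.518), the lit fraction is (1 − (-0.518))/2 ≈ 0.759, so 76%.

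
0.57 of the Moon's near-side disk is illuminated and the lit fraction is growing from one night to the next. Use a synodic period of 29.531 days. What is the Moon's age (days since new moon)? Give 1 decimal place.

cos θ = 1 − 2f = -0.140, giving a principal value of 98.0°.
Waxing ⇒ before full, so θ = 98.0°.
Age = 29.531 × 98.0°/360° ≈ 8.04 days.

8.0 days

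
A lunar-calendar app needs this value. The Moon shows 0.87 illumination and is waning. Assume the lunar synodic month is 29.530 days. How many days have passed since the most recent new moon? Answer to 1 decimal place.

Invert f = (1 − cos θ)/2 to get cos θ = 1 − 2(0.87) = -0.740, hence θ₀ = arccos -0.740 = 137.7°.
Since the Moon is past full (waning), take the reflex angle: θ = 360° − 137.7° = 222.3°.
At 360°/29.530 d per day, 222.3° corresponds to 18.23 days.

18.2 days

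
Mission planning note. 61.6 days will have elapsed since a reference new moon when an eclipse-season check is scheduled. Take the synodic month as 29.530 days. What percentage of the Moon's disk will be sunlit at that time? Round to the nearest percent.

7%

Reduce mod P: 61.6 − 2×29.530 = 2.54 d into the current lunation.
The Moon has covered 2.54/29.530 of its cycle, so θ ≈ 360° × 2.54/29.530 = 31.0°.
Illuminated fraction = (1 − cos 31.0°)/2 = (1 − 0.857)/2 ≈ 0.071, so 7%.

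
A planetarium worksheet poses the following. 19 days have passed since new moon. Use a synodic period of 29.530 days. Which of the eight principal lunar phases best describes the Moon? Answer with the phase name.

θ ≈ 360° × 19/29.530 = 232°, which falls in the waning gibbous sector.

waning gibbous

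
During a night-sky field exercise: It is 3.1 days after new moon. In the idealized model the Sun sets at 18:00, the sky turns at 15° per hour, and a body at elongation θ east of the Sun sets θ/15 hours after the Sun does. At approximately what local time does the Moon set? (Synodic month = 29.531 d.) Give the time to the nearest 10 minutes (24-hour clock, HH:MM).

20:30

Phase angle: θ = 360°·(3.1 d)/(29.531 d) = 37.8°.
The Moon trails the Sun by θ/15 = 37.8/15 ≈ 2.52 hours.
18:00 + 2.519 h ≈ 20:31 → 20:30 to the nearest ten minutes.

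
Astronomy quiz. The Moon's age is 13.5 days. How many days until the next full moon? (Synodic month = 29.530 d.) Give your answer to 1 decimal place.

1.3 days

Full moon is 0.5 of the way through the cycle: age 0.5 × 29.530 = 14.765 d.
So 1.265 days remain (14.765 − 13.5).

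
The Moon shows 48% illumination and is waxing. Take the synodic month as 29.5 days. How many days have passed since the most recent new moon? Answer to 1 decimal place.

Invert f = (1 − cos θ)/2 to get cos θ = 1 − 2(0.48) = 0.040, hence θ₀ = arccos 0.040 = 87.7°.
Before full moon the principal value applies: θ = 87.7°.
That fraction of the synodic month is 87.7/360 × 29.5 d ≈ 7.19 d.

7.2 days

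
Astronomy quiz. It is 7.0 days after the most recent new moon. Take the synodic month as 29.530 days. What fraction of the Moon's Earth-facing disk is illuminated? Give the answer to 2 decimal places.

0.46

The Moon has covered 7.0/29.530 of its cycle, so θ ≈ 360° × 7.0/29.530 = 85.3°.
cos 85.3° = 0.081, so f = (1 − 0.081)/2 = 0.459.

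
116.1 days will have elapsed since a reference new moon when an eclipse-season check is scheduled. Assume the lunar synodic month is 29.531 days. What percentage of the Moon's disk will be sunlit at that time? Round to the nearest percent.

5%

116.1/29.531 = 3.931 lunations, so 3 complete cycles and 27.51 d into the next.
Phase angle: θ = 360°·(27.51 d)/(29.531 d) = 335.3°.
With cos θ = 0.909, the lit fraction is (1 − 0.909)/2 ≈ 0.046, so 5%.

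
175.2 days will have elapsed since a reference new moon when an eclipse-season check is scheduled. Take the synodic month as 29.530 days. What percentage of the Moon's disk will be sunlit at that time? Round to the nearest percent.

4%

175.2/29.530 = 5.933 lunations, so 5 complete cycles and 27.55 d into the next.
Elongation θ = 360° × 27.55/29.530 ≈ 335.9°.
With cos θ = 0.913, the lit fraction is (1 − 0.913)/2 ≈ 0.044, so 4%.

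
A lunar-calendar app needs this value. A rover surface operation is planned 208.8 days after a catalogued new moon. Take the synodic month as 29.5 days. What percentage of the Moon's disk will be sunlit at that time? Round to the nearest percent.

6%

208.8/29.5 = 7.078 lunations, so 7 complete cycles and 2.30 d into the next.
Phase angle: θ = 360°·(2.30 d)/(29.5 d) = 28.1°.
cos 28.1° = 0.882, so f = (1 − 0.882)/2 = 0.059, so 6%.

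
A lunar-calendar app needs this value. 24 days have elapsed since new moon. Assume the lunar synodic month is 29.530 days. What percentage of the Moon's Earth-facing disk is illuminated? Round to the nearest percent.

31%

The Moon has covered 24/29.530 of its cycle, so θ ≈ 360° × 24/29.530 = 292.6°.
Illuminated fraction = (1 − cos 292.6°)/2 = (1 − 0.384)/2 ≈ 0.308, so 31%.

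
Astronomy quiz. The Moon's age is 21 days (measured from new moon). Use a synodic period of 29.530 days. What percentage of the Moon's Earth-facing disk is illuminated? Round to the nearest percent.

The Moon has covered 21/29.530 of its cycle, so θ ≈ 360° × 21/29.530 = 256.0°.
With cos θ = (-0.242), the lit fraction is (1 − (-0.242))/2 ≈ 0.621, so 62%.

62%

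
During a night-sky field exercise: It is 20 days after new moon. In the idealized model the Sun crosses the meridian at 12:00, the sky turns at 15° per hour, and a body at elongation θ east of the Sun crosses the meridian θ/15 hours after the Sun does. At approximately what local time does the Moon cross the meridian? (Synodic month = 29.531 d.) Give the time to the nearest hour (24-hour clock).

04:00

Elongation θ = 360° × 20/29.531 ≈ 243.8°.
Delay after the Sun = 243.8° / (15°/h) ≈ 16.25 h.
12:00 + 16.25 h ≈ 04:15 → 04:00 to the nearest hour.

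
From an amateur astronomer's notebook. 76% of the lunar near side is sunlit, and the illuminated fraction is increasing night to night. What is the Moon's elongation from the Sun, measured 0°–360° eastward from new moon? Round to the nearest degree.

From f = (1 − cos θ)/2: cos θ = 1 − 2×0.76 = -0.520; arccos → 121.3°.
Before full moon the principal value applies: θ = 121.3°.

121°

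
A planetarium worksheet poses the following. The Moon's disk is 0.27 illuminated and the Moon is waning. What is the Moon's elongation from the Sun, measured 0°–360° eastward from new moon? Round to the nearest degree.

Invert f = (1 − cos θ)/2 to get cos θ = 1 − 2(0.27) = 0.460, hence θ₀ = arccos 0.460 = 62.6°.
Since the Moon is past full (waning), take the reflex angle: θ = 360° − 62.6° = 297.4°.

297°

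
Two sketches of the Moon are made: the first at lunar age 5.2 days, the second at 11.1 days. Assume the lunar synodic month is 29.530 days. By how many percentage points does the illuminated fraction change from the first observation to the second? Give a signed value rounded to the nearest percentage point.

First observation: θ = 360°·5.2/29.530 = 63.4°, so f = 0.276.
Second observation: θ = 135.3°, f = 0.856.
Δf = 0.856 − 0.276 = +0.579, i.e. +58 pp.

+58 pp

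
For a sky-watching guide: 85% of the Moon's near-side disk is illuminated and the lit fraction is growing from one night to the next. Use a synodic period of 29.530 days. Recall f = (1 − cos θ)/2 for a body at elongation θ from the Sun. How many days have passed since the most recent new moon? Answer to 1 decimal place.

cos θ = 1 − 2f = -0.700, giving a principal value of 134.4°.
Waxing ⇒ before full, so θ = 134.4°.
Age = 29.530 × 134.4°/360° ≈ 11.03 days.

11.0 days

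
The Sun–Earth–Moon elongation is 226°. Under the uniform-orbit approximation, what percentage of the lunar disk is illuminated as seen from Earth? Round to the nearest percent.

85%

Half-versine of 226°: (1 − (-0.695))/2 = 0.847, i.e. 85%.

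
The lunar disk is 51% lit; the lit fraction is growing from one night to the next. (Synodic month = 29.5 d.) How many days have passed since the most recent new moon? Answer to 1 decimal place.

Invert f = (1 − cos θ)/2 to get cos θ = 1 − 2(0.51) = -0.020, hence θ₀ = arccos -0.020 = 91.1°.
Waxing ⇒ before full, so θ = 91.1°.
That fraction of the synodic month is 91.1/360 × 29.5 d ≈ 7.47 d.

7.5 days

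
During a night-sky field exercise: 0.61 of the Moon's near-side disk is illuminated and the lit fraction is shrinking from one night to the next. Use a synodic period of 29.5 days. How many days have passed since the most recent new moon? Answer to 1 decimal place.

Invert f = (1 − cos θ)/2 to get cos θ = 1 − 2(0.61) = -0.220, hence θ₀ = arccos -0.220 = 102.7°.
Since the Moon is past full (waning), take the reflex angle: θ = 360° − 102.7° = 257.3°.
That fraction of the synodic month is 257.3/360 × 29.5 d ≈ 21.08 d.

21.1 days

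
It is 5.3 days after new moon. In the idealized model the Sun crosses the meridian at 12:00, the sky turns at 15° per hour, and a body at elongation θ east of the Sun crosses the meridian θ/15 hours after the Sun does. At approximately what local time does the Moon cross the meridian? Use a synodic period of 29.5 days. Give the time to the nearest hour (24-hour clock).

16:00

Elongation θ = 360° × 5.3/29.5 ≈ 64.7°.
The Moon trails the Sun by θ/15 = 64.7/15 ≈ 4.31 hours.
12:00 + 4.31 h ≈ 16:19 → 16:00 to the nearest hour.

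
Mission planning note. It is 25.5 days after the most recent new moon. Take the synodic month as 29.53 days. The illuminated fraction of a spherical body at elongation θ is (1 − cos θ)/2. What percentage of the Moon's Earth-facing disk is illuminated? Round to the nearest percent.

17%

Phase angle: θ = 360°·(25.5 d)/(29.53 d) = 310.9°.
cos 310.9° = 0.654, so f = (1 − 0.654)/2 = 0.173, so 17%.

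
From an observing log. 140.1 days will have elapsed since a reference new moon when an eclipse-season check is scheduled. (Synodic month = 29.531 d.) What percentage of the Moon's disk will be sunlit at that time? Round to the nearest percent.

140.1/29.531 = 4.744 lunations, so 4 complete cycles and 21.98 d into the next.
Elongation θ = 360° × 21.98/29.531 ≈ 267.9°.
With cos θ = (-0.037), the lit fraction is (1 − (-0.037))/2 ≈ 0.518, so 52%.

52%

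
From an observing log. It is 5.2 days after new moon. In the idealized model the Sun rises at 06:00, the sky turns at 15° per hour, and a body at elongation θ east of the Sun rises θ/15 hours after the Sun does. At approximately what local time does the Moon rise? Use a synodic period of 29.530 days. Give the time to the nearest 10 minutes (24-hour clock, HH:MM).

The Moon has covered 5.2/29.530 of its cycle, so θ ≈ 360° × 5.2/29.530 = 63.4°.
At 15° of sky rotation per hour, 63.4° corresponds to a 4.23 h lag.
06:00 + 4.226 h ≈ 10:14 → 10:10 to the nearest ten minutes.

10:10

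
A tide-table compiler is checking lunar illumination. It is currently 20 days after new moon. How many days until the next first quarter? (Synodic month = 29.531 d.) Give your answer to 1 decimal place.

First quarter occurs at elongation 90°, i.e. at age 29.531 × 90/360 = 7.383 d.
This lunation's first quarter (7.383 d) has passed, so add one period: 36.914 − 20 = 16.914 days.

16.9 days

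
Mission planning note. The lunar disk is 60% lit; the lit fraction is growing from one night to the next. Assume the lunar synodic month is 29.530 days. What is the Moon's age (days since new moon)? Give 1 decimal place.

8.3 days

cos θ = 1 − 2f = -0.200, giving a principal value of 101.5°.
Waxing ⇒ before full, so θ = 101.5°.
Age = 29.530 × 101.5°/360° ≈ 8.33 days.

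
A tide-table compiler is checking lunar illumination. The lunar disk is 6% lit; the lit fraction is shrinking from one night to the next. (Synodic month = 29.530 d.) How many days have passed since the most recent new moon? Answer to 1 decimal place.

27.2 days

Invert f = (1 − cos θ)/2 to get cos θ = 1 − 2(0.06) = 0.880, hence θ₀ = arccos 0.880 = 28.4°.
Since the Moon is past full (waning), take the reflex angle: θ = 360° − 28.4° = 331.6°.
That fraction of the synodic month is 331.6/360 × 29.530 d ≈ 27.20 d.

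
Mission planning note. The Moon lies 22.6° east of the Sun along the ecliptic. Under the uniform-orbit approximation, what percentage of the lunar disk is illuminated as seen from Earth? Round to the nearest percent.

4%

Half-versine of 22.6°: (1 − 0.923)/2 = 0.038, i.e. 4%.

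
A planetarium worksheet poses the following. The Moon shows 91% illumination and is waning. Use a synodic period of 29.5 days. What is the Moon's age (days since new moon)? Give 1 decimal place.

17.6 days

From f = (1 − cos θ)/2: cos θ = 1 − 2×0.91 = -0.820; arccos → 145.1°.
A waning Moon lies in 180°–360°, so θ = 360° − 145.1° = 214.9°.
Age = 29.5 × 214.9°/360° ≈ 17.61 days.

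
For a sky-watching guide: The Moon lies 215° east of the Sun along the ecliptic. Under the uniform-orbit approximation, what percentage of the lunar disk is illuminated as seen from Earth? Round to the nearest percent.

91%

f = (1 − cos 215°)/2 = (1 − (-0.819))/2 ≈ 0.910, i.e. 91%.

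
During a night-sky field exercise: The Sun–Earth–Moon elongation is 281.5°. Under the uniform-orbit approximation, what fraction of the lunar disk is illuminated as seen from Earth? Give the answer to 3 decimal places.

f = (1 − cos 281.5°)/2 = (1 − 0.199)/2 ≈ 0.400.

0.400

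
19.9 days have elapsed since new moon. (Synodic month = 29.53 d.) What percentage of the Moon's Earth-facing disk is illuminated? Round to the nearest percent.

The Moon has covered 19.9/29.53 of its cycle, so θ ≈ 360° × 19.9/29.53 = 242.6°.
cos 242.6° = (-0.460), so f = (1 − (-0.460))/2 = 0.730, so 73%.

73%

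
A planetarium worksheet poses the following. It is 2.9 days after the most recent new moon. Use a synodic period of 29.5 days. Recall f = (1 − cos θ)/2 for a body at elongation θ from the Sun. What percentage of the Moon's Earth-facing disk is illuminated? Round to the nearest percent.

Phase angle: θ = 360°·(2.9 d)/(29.5 d) = 35.4°.
With cos θ = 0.815, the lit fraction is (1 − 0.815)/2 ≈ 0.092, so 9%.

9%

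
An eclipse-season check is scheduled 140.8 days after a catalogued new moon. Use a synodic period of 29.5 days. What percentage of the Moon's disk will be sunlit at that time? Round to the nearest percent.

43%

Reduce mod P: 140.8 − 4×29.5 = 22.80 d into the current lunation.
Elongation θ = 360° × 22.80/29.5 ≈ 278.2°.
With cos θ = 0.143, the lit fraction is (1 − 0.143)/2 ≈ 0.428, so 43%.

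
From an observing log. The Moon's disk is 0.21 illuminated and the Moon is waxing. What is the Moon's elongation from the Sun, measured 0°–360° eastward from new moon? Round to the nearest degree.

From f = (1 − cos θ)/2: cos θ = 1 − 2×0.21 = 0.580; arccos → 54.5°.
Before full moon the principal value applies: θ = 54.5°.

55°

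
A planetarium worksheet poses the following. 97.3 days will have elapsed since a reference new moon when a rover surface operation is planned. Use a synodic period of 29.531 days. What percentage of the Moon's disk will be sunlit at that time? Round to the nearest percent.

64%

97.3 d spans 3 complete synodic months (3 × 29.531 = 88.59 d) plus 8.71 d.
Phase angle: θ = 360°·(8.71 d)/(29.531 d) = 106.1°.
With cos θ = (-0.278), the lit fraction is (1 − (-0.278))/2 ≈ 0.639, so 64%.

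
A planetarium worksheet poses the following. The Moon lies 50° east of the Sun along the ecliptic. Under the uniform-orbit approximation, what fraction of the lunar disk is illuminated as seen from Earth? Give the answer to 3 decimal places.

f = (1 − cos 50°)/2 = (1 − 0.643)/2 ≈ 0.179.

0.179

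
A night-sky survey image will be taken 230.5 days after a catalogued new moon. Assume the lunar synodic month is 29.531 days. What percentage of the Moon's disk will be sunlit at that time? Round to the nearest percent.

230.5 d spans 7 complete synodic months (7 × 29.531 = 206.72 d) plus 23.78 d.
Phase angle: θ = 360°·(23.78 d)/(29.531 d) = 289.9°.
cos 289.9° = 0.341, so f = (1 − 0.341)/2 = 0.330, so 33%.

33%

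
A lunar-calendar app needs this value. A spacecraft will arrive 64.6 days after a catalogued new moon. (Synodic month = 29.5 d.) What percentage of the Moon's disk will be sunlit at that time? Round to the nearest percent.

32%

Reduce mod P: 64.6 − 2×29.5 = 5.60 d into the current lunation.
Phase angle: θ = 360°·(5.60 d)/(29.5 d) = 68.3°.
Illuminated fraction = (1 − cos 68.3°)/2 = (1 − 0.369)/2 ≈ 0.315, so 32%.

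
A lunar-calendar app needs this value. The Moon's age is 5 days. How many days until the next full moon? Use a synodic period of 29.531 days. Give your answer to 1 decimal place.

9.8 days

Full moon is 0.5 of the way through the cycle: age 0.5 × 29.531 = 14.765 d.
That is 14.765 − 5 = 9.765 days ahead.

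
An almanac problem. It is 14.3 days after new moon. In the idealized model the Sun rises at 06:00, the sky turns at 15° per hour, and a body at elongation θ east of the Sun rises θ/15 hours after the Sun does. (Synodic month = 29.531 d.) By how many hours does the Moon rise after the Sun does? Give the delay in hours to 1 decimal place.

11.6 h

The Moon has covered 14.3/29.531 of its cycle, so θ ≈ 360° × 14.3/29.531 = 174.3°.
The Moon trails the Sun by θ/15 = 174.3/15 ≈ 11.62 hours.
So the Moon rises 11.62 h after the Sun.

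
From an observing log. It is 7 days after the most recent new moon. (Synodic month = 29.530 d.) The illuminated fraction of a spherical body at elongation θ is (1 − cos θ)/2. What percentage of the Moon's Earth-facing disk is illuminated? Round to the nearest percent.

46%

Phase angle: θ = 360°·(7 d)/(29.530 d) = 85.3°.
Illuminated fraction = (1 − cos 85.3°)/2 = (1 − 0.081)/2 ≈ 0.459, so 46%.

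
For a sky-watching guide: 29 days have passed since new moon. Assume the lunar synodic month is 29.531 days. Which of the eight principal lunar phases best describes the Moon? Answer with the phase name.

At 29/29.531 of the cycle, θ ≈ 354° — the new moon range.

new moon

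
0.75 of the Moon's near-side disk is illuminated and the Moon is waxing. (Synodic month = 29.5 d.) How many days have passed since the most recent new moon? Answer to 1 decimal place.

9.8 days

Invert f = (1 − cos θ)/2 to get cos θ = 1 − 2(0.75) = -0.500, hence θ₀ = arccos -0.500 = 120.0°.
Before full moon the principal value applies: θ = 120.0°.
That fraction of the synodic month is 120.0/360 × 29.5 d ≈ 9.83 d.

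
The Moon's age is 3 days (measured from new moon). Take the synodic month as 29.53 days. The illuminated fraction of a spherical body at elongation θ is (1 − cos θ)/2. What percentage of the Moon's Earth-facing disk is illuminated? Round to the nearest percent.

10%

The Moon has covered 3/29.53 of its cycle, so θ ≈ 360° × 3/29.53 = 36.6°.
Illuminated fraction = (1 − cos 36.6°)/2 = (1 − 0.803)/2 ≈ 0.098, so 10%.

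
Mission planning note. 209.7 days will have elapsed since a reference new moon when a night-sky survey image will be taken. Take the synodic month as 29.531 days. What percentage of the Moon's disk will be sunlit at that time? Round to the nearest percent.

10%

209.7 d spans 7 complete synodic months (7 × 29.531 = 206.72 d) plus 2.98 d.
The Moon has covered 2.98/29.531 of its cycle, so θ ≈ 360° × 2.98/29.531 = 36.4°.
Illuminated fraction = (1 − cos 36.4°)/2 = (1 − 0.805)/2 ≈ 0.097, so 10%.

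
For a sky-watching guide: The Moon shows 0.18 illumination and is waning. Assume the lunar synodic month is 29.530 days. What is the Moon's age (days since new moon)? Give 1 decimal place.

cos θ = 1 − 2f = 0.640, giving a principal value of 50.2°.
Since the Moon is past full (waning), take the reflex angle: θ = 360° − 50.2° = 309.8°.
That fraction of the synodic month is 309.8/360 × 29.530 d ≈ 25.41 d.

25.4 days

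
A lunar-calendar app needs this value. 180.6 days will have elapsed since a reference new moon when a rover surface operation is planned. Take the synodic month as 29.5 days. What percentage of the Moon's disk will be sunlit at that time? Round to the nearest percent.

14%

180.6/29.5 = 6.122 lunations, so 6 complete cycles and 3.60 d into the next.
Phase angle: θ = 360°·(3.60 d)/(29.5 d) = 43.9°.
cos 43.9° = 0.720, so f = (1 − 0.720)/2 = 0.140, so 14%.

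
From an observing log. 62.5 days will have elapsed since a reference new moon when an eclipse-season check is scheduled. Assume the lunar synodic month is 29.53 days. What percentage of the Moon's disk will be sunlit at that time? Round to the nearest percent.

62.5 d spans 2 complete synodic months (2 × 29.53 = 59.06 d) plus 3.44 d.
The Moon has covered 3.44/29.53 of its cycle, so θ ≈ 360° × 3.44/29.53 = 41.9°.
Illuminated fraction = (1 − cos 41.9°)/2 = (1 − 0.744)/2 ≈ 0.128, so 13%.

13%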